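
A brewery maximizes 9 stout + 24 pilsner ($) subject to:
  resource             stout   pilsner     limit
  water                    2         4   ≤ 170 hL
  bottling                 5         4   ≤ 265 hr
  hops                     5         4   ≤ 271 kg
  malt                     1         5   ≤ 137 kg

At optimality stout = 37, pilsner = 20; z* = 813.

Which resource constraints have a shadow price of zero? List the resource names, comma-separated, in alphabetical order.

hops, water

water: 154/170 (slack 16)
bottling: 265/265 (binding)
hops: 265/271 (slack 6)
malt: 137/137 (binding)
By complementary slackness, a constraint with positive slack has shadow price 0 → hops, water.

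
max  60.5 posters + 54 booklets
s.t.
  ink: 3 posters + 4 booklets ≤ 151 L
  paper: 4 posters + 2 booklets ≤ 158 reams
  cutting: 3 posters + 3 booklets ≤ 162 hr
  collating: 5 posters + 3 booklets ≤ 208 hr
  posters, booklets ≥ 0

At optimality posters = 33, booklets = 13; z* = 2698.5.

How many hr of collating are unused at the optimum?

collating used = 5·33 + 3·13 = 204; slack = 208 − 204 = 4.

4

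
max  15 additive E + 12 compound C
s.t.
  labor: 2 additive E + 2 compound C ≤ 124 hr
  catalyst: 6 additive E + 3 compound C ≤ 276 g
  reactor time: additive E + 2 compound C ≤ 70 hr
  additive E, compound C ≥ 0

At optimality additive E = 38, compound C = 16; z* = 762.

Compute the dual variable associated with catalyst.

2

At the optimum: labor uses 108 of 124 (slack = 16); catalyst uses 276 of 276 (binding); reactor time uses 70 of 70 (binding).
Since labor is not tight, its dual is 0.
From A_Bᵀ y = c: 6·y_catalyst + 1·y_reactor time = 15; 3·y_catalyst + 2·y_reactor time = 12.
This yields shadow prices y_catalyst = 2, y_reactor time = 3.
Shadow price of catalyst = 2.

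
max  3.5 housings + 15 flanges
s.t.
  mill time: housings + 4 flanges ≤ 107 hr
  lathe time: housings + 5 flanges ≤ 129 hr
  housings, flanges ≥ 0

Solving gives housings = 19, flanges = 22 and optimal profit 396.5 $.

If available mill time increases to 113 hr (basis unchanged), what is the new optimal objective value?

At the optimum: mill time uses 107 of 107 (binding); lathe time uses 129 of 129 (binding).
The binding rows give the dual system: 1·y_mill time + 1·y_lathe time = 3.5 and 4·y_mill time + 5·y_lathe time = 15.
This yields shadow prices y_mill time = 2.5, y_lathe time = 1.
Δz = y_mill time·Δb = 2.5 × (6) = 15, so new z* = 396.5 + 15 = 411.5.

411.5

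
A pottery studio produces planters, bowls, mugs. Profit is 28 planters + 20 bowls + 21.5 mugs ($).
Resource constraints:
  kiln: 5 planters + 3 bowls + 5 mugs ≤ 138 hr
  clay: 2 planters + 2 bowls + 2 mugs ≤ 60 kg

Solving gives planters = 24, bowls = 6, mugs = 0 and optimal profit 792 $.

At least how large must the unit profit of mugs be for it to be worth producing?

Check each constraint at x*: kiln 138/138 (tight); clay 60/60 (tight).
From A_Bᵀ y = c: 5·y_kiln + 2·y_clay = 28; 3·y_kiln + 2·y_clay = 20.
→ y_kiln = 4 and y_clay = 4.
mugs enters the basis when its profit ≥ yᵀa₃ = 4·5 + 4·2 = 28.

28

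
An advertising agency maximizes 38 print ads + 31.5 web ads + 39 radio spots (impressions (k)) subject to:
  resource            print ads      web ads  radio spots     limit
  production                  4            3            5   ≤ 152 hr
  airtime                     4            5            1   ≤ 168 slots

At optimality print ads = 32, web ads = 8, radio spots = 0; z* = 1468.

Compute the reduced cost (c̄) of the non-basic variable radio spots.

-2.5

At the optimum: production uses 152 of 152 (binding); airtime uses 168 of 168 (binding).
Dual feasibility on the basic columns requires 4·y_production + 4·y_airtime = 38, 3·y_production + 5·y_airtime = 31.5.
This yields shadow prices y_production = 8, y_airtime = 1.5.
Reduced cost of radio spots: c₃ − yᵀa₃ = 39 − (8·5 + 1.5·1) = 39 − 41.5 = -2.5.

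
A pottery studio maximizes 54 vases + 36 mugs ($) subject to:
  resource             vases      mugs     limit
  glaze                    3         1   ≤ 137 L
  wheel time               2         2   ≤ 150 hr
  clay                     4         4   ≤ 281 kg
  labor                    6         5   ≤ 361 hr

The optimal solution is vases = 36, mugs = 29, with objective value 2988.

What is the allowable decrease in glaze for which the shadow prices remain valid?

Binding constraints: glaze, labor. The basis is B = [[3,1],[6,5]] with det 9.
Per unit decrease in glaze, x* moves by d = (-0.5556, 0.6667).
The basis stays optimal until clay becomes binding; allowable decrease = 47.25 L.

47.25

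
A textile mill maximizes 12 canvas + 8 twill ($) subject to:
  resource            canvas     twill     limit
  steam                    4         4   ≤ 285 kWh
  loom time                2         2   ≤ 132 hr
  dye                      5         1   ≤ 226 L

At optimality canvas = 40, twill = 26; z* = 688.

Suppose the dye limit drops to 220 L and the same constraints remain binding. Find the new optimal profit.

Check each constraint at x*: steam 264/285 (slack 21); loom time 132/132 (tight); dye 226/226 (tight).
Since steam is not tight, its dual is 0.
Dual feasibility on the basic columns requires 2·y_loom time + 5·y_dye = 12, 2·y_loom time + 1·y_dye = 8.
This yields shadow prices y_loom time = 3.5, y_dye = 1.
Δz = y_dye·Δb = 1 × (-6) = -6, so new z* = 688 − 6 = 682.

682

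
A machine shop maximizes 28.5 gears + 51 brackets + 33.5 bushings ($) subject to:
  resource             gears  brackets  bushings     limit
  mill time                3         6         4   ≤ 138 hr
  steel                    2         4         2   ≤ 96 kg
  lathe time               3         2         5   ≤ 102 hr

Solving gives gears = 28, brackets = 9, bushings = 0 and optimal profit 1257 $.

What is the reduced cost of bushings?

Binding: mill time and lathe time. Non-binding: steel (4 unused).
By complementary slackness, y = 0 for the non-binding constraint.
From A_Bᵀ y = c: 3·y_mill time + 3·y_lathe time = 28.5; 6·y_mill time + 2·y_lathe time = 51.
→ y_mill time = 8 and y_lathe time = 1.5.
Reduced cost of bushings: c₃ − yᵀa₃ = 33.5 − (8·4 + 1.5·5) = 33.5 − 39.5 = -6.

-6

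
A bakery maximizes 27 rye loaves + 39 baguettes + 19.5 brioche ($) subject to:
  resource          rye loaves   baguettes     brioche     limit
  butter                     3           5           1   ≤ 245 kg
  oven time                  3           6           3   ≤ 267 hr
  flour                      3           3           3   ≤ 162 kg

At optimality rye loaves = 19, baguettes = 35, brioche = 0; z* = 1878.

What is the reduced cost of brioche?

Check each constraint at x*: butter 232/245 (slack 13); oven time 267/267 (tight); flour 162/162 (tight).
Since butter is not tight, its dual is 0.
The binding rows give the dual system: 3·y_oven time + 3·y_flour = 27 and 6·y_oven time + 3·y_flour = 39.
Solving: y_oven time = 4, y_flour = 5.
Reduced cost of brioche: c₃ − yᵀa₃ = 19.5 − (4·3 + 5·3) = 19.5 − 27 = -7.5.

-7.5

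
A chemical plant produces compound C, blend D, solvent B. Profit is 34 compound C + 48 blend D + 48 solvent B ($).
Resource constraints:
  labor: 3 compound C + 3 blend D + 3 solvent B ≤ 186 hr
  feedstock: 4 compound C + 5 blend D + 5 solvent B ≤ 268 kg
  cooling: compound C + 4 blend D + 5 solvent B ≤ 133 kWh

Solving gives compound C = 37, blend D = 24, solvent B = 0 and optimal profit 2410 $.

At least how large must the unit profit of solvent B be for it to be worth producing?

Binding: feedstock and cooling. Non-binding: labor (3 unused).
Since labor is not tight, its dual is 0.
The binding rows give the dual system: 4·y_feedstock + 1·y_cooling = 34 and 5·y_feedstock + 4·y_cooling = 48.
Solving: y_feedstock = 8, y_cooling = 2.
solvent B enters the basis when its profit ≥ yᵀa₃ = 8·5 + 2·5 = 50.

50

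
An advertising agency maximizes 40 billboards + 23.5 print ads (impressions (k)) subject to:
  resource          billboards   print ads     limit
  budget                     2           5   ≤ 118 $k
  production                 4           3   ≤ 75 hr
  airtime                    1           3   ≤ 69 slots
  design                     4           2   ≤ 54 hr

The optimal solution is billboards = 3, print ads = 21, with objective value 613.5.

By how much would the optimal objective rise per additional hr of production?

Binding: production and design. Non-binding: budget (7 unused), airtime (3 unused).
Since budget, airtime are not tight, their duals are 0.
The binding rows give the dual system: 4·y_production + 4·y_design = 40 and 3·y_production + 2·y_design = 23.5.
Solving: y_production = 3.5, y_design = 6.5.
Shadow price of production = 3.5.

3.5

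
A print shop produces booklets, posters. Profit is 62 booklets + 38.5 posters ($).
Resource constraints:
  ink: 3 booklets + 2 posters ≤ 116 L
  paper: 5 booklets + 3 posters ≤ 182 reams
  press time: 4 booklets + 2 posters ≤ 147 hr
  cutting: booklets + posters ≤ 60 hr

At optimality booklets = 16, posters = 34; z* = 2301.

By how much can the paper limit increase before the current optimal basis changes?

7.5

Binding constraints: ink, paper. The basis is B = [[3,2],[5,3]] with det -1.
Per unit increase in paper, x* moves by d = (2, -3).
The basis stays optimal until press time becomes binding; allowable increase = 7.5 reams.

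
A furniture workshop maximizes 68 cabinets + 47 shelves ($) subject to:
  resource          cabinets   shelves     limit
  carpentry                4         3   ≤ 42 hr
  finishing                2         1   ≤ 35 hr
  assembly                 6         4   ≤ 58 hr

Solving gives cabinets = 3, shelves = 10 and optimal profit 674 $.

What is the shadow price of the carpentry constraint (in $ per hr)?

Check each constraint at x*: carpentry 42/42 (tight); finishing 16/35 (slack 19); assembly 58/58 (tight).
Slack constraints have shadow price 0 (complementary slackness).
From A_Bᵀ y = c: 4·y_carpentry + 6·y_assembly = 68; 3·y_carpentry + 4·y_assembly = 47.
This yields shadow prices y_carpentry = 5, y_assembly = 8.
Shadow price of carpentry = 5.

5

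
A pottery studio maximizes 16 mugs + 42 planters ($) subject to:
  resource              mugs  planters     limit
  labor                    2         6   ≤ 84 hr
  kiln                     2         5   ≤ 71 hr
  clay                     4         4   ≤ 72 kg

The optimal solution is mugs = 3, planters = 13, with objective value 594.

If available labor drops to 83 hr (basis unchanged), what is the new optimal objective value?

592

At the optimum: labor uses 84 of 84 (binding); kiln uses 71 of 71 (binding); clay uses 64 of 72 (slack = 8).
Slack constraints have shadow price 0 (complementary slackness).
From A_Bᵀ y = c: 2·y_labor + 2·y_kiln = 16; 6·y_labor + 5·y_kiln = 42.
→ y_labor = 2 and y_kiln = 6.
Δz = y_labor·Δb = 2 × (-1) = -2, so new z* = 594 − 2 = 592.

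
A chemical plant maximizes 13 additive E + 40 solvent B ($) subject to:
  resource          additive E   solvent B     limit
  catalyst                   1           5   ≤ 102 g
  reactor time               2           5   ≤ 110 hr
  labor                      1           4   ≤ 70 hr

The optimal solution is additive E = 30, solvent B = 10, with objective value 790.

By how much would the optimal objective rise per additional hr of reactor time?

4

Check each constraint at x*: catalyst 80/102 (slack 22); reactor time 110/110 (tight); labor 70/70 (tight).
Slack constraints have shadow price 0 (complementary slackness).
From A_Bᵀ y = c: 2·y_reactor time + 1·y_labor = 13; 5·y_reactor time + 4·y_labor = 40.
This yields shadow prices y_reactor time = 4, y_labor = 5.
Shadow price of reactor time = 4.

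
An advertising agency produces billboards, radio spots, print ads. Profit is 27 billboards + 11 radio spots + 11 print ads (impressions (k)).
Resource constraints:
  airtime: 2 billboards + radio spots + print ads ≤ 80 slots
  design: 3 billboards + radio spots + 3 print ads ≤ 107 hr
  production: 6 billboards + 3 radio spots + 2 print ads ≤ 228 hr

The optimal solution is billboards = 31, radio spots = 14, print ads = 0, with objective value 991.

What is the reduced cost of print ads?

Check each constraint at x*: airtime 76/80 (slack 4); design 107/107 (tight); production 228/228 (tight).
Since airtime is not tight, its dual is 0.
Dual feasibility on the basic columns requires 3·y_design + 6·y_production = 27, 1·y_design + 3·y_production = 11.
→ y_design = 5 and y_production = 2.
Reduced cost of print ads: c₃ − yᵀa₃ = 11 − (5·3 + 2·2) = 11 − 19 = -8.

-8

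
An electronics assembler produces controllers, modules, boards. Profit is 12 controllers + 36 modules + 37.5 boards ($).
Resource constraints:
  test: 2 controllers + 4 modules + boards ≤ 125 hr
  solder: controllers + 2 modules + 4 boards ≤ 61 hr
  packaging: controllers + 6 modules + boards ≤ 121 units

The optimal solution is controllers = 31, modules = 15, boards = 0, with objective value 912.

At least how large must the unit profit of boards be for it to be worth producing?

39

Binding: solder and packaging. Non-binding: test (3 unused).
By complementary slackness, y = 0 for the non-binding constraint.
The binding rows give the dual system: 1·y_solder + 1·y_packaging = 12 and 2·y_solder + 6·y_packaging = 36.
This yields shadow prices y_solder = 9, y_packaging = 3.
boards enters the basis when its profit ≥ yᵀa₃ = 9·4 + 3·1 = 39.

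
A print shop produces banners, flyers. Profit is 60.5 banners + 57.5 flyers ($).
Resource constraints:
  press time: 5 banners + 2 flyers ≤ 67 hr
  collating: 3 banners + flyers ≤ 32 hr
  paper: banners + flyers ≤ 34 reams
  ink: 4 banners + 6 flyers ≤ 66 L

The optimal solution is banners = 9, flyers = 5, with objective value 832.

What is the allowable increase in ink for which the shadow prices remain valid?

Binding constraints: collating, ink. The basis is B = [[3,1],[4,6]] with det 14.
Per unit increase in ink, x* moves by d = (-0.0714, 0.2143).
The basis stays optimal until banners reaches 0; allowable increase = 126 L.

126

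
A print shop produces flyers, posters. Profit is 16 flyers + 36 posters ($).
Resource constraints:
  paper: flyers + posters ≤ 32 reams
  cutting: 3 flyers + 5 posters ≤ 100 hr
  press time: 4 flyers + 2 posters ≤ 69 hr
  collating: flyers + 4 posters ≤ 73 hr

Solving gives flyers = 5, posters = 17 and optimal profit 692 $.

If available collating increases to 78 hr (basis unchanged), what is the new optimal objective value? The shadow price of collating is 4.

Δb = 5, so new z* = 692 + (4)·(5) = 692 + 20 = 712.

712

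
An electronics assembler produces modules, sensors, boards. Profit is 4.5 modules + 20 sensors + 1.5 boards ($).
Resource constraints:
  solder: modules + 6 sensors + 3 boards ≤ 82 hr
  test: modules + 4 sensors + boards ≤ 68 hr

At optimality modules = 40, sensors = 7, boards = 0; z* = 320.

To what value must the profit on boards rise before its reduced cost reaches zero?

6.5

At the optimum: solder uses 82 of 82 (binding); test uses 68 of 68 (binding).
The binding rows give the dual system: 1·y_solder + 1·y_test = 4.5 and 6·y_solder + 4·y_test = 20.
This yields shadow prices y_solder = 1, y_test = 3.5.
boards enters the basis when its profit ≥ yᵀa₃ = 1·3 + 3.5·1 = 6.5.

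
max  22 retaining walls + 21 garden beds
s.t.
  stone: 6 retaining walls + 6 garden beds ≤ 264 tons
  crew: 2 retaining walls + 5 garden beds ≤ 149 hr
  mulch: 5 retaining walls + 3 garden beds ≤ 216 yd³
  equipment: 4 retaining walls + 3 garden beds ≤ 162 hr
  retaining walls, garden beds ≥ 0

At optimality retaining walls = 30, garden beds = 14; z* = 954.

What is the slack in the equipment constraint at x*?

equipment used = 4·30 + 3·14 = 162; slack = 162 − 162 = 0.

0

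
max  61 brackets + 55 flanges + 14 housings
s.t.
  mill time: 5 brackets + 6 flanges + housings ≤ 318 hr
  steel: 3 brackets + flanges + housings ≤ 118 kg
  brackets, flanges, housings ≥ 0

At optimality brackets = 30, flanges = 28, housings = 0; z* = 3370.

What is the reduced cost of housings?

-1

Both mill time and steel are binding at x*.
Dual feasibility on the basic columns requires 5·y_mill time + 3·y_steel = 61, 6·y_mill time + 1·y_steel = 55.
→ y_mill time = 8 and y_steel = 7.
Reduced cost of housings: c₃ − yᵀa₃ = 14 − (8·1 + 7·1) = 14 − 15 = -1.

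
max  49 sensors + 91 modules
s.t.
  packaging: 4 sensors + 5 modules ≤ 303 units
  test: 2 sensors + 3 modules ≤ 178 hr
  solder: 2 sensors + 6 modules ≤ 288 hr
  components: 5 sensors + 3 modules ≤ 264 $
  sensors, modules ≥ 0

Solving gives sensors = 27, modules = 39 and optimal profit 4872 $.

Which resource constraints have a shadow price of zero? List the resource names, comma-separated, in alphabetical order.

packaging: 303/303 (binding)
test: 171/178 (slack 7)
solder: 288/288 (binding)
components: 252/264 (slack 12)
By complementary slackness, a constraint with positive slack has shadow price 0 → components, test.

components, test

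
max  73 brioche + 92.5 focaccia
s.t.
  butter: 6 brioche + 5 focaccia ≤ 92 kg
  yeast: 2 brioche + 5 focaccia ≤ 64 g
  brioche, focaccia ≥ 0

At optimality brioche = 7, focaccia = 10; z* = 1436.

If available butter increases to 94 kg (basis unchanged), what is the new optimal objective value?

At the optimum: butter uses 92 of 92 (binding); yeast uses 64 of 64 (binding).
Dual feasibility on the basic columns requires 6·y_butter + 2·y_yeast = 73, 5·y_butter + 5·y_yeast = 92.5.
This yields shadow prices y_butter = 9, y_yeast = 9.5.
Δz = y_butter·Δb = 9 × (2) = 18, so new z* = 1436 + 18 = 1454.

1454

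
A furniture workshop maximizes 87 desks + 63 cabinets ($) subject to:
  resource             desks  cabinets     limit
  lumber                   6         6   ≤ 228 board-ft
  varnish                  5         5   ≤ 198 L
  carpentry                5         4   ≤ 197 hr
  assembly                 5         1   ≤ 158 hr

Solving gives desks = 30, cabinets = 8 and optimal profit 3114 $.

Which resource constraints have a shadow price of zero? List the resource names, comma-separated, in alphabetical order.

carpentry, varnish

lumber: 228/228 (binding)
varnish: 190/198 (slack 8)
carpentry: 182/197 (slack 15)
assembly: 158/158 (binding)
By complementary slackness, a constraint with positive slack has shadow price 0 → carpentry, varnish.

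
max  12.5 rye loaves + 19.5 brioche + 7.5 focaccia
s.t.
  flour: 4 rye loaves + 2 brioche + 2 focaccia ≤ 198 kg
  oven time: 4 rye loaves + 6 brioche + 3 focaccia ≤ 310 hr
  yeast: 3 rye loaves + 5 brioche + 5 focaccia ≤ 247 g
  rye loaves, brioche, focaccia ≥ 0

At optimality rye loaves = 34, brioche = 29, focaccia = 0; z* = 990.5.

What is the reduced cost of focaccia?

Check each constraint at x*: flour 194/198 (slack 4); oven time 310/310 (tight); yeast 247/247 (tight).
Since flour is not tight, its dual is 0.
The binding rows give the dual system: 4·y_oven time + 3·y_yeast = 12.5 and 6·y_oven time + 5·y_yeast = 19.5.
This yields shadow prices y_oven time = 2, y_yeast = 1.5.
Reduced cost of focaccia: c₃ − yᵀa₃ = 7.5 − (2·3 + 1.5·5) = 7.5 − 13.5 = -6.

-6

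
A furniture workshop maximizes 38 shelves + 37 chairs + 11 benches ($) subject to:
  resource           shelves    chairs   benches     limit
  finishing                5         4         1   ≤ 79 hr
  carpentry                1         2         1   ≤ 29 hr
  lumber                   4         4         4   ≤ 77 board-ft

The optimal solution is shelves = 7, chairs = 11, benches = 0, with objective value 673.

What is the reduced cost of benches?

Check each constraint at x*: finishing 79/79 (tight); carpentry 29/29 (tight); lumber 72/77 (slack 5).
Slack constraints have shadow price 0 (complementary slackness).
The binding rows give the dual system: 5·y_finishing + 1·y_carpentry = 38 and 4·y_finishing + 2·y_carpentry = 37.
This yields shadow prices y_finishing = 6.5, y_carpentry = 5.5.
Reduced cost of benches: c₃ − yᵀa₃ = 11 − (6.5·1 + 5.5·1) = 11 − 12 = -1.

-1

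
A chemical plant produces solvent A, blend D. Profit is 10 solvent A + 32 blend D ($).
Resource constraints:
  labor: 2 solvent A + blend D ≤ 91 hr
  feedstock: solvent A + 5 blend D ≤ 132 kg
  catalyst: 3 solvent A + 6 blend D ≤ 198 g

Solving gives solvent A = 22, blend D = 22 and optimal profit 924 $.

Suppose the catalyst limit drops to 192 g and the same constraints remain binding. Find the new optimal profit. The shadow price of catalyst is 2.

912

Δb = -6, so new z* = 924 + (2)·(-6) = 924 − 12 = 912.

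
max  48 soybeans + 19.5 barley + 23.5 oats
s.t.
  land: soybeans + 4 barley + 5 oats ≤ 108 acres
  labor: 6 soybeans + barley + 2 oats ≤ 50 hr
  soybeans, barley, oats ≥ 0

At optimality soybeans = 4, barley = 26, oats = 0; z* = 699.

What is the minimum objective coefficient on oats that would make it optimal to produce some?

30

Both land and labor are binding at x*.
Dual feasibility on the basic columns requires 1·y_land + 6·y_labor = 48, 4·y_land + 1·y_labor = 19.5.
Solving: y_land = 3, y_labor = 7.5.
oats enters the basis when its profit ≥ yᵀa₃ = 3·5 + 7.5·2 = 30.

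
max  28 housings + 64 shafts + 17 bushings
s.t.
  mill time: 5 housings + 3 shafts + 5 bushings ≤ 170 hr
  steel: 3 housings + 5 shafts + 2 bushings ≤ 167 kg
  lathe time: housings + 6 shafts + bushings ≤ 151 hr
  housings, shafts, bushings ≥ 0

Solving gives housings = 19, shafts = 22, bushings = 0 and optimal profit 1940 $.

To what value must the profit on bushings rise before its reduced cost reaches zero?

Check each constraint at x*: mill time 161/170 (slack 9); steel 167/167 (tight); lathe time 151/151 (tight).
Slack constraints have shadow price 0 (complementary slackness).
The binding rows give the dual system: 3·y_steel + 1·y_lathe time = 28 and 5·y_steel + 6·y_lathe time = 64.
→ y_steel = 8 and y_lathe time = 4.
bushings enters the basis when its profit ≥ yᵀa₃ = 8·2 + 4·1 = 20.

20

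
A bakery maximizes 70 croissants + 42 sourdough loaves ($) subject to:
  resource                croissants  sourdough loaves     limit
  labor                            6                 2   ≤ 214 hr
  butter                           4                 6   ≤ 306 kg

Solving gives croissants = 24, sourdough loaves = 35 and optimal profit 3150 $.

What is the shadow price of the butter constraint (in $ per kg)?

4

Check each constraint at x*: labor 214/214 (tight); butter 306/306 (tight).
Dual feasibility on the basic columns requires 6·y_labor + 4·y_butter = 70, 2·y_labor + 6·y_butter = 42.
→ y_labor = 9 and y_butter = 4.
Shadow price of butter = 4.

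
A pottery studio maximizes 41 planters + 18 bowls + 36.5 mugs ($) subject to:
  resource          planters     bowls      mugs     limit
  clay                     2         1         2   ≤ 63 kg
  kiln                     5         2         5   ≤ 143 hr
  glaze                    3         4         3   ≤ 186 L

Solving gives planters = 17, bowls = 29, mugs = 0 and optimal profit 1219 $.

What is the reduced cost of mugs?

Check each constraint at x*: clay 63/63 (tight); kiln 143/143 (tight); glaze 167/186 (slack 19).
Slack constraints have shadow price 0 (complementary slackness).
Dual feasibility on the basic columns requires 2·y_clay + 5·y_kiln = 41, 1·y_clay + 2·y_kiln = 18.
→ y_clay = 8 and y_kiln = 5.
Reduced cost of mugs: c₃ − yᵀa₃ = 36.5 − (8·2 + 5·5) = 36.5 − 41 = -4.5.

-4.5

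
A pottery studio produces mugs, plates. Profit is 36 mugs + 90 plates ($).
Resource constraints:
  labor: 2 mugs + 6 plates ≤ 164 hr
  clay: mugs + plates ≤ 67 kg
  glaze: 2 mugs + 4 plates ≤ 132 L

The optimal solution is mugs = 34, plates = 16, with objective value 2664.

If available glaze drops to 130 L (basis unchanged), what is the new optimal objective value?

2646

Check each constraint at x*: labor 164/164 (tight); clay 50/67 (slack 17); glaze 132/132 (tight).
Slack constraints have shadow price 0 (complementary slackness).
Dual feasibility on the basic columns requires 2·y_labor + 2·y_glaze = 36, 6·y_labor + 4·y_glaze = 90.
This yields shadow prices y_labor = 9, y_glaze = 9.
Δz = y_glaze·Δb = 9 × (-2) = -18, so new z* = 2664 − 18 = 2646.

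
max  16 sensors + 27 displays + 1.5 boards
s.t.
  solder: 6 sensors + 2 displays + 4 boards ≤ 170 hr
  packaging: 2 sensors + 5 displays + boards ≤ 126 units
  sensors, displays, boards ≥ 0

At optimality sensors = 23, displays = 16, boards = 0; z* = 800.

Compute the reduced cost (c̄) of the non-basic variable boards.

Check each constraint at x*: solder 170/170 (tight); packaging 126/126 (tight).
The binding rows give the dual system: 6·y_solder + 2·y_packaging = 16 and 2·y_solder + 5·y_packaging = 27.
→ y_solder = 1 and y_packaging = 5.
Reduced cost of boards: c₃ − yᵀa₃ = 1.5 − (1·4 + 5·1) = 1.5 − 9 = -7.5.

-7.5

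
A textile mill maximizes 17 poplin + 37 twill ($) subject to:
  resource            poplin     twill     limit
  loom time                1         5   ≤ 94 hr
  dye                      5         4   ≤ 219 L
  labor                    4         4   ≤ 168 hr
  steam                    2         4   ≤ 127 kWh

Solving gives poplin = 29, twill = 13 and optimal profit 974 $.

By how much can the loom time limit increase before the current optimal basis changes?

Binding constraints: loom time, labor. The basis is B = [[1,5],[4,4]] with det -16.
Per unit increase in loom time, x* moves by d = (-0.25, 0.25).
The basis stays optimal until steam becomes binding; allowable increase = 34 hr.

34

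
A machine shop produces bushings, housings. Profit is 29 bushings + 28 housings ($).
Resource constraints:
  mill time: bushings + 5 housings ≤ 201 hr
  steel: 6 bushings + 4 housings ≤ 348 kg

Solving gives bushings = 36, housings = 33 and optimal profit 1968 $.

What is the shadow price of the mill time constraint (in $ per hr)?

Check each constraint at x*: mill time 201/201 (tight); steel 348/348 (tight).
From A_Bᵀ y = c: 1·y_mill time + 6·y_steel = 29; 5·y_mill time + 4·y_steel = 28.
→ y_mill time = 2 and y_steel = 4.5.
Shadow price of mill time = 2.

2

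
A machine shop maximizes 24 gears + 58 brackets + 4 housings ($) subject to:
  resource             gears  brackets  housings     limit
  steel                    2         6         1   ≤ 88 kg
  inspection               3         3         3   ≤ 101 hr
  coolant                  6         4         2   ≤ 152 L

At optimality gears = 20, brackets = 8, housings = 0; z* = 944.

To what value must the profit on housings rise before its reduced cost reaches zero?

11

At the optimum: steel uses 88 of 88 (binding); inspection uses 84 of 101 (slack = 17); coolant uses 152 of 152 (binding).
Since inspection is not tight, its dual is 0.
The binding rows give the dual system: 2·y_steel + 6·y_coolant = 24 and 6·y_steel + 4·y_coolant = 58.
Solving: y_steel = 9, y_coolant = 1.
housings enters the basis when its profit ≥ yᵀa₃ = 9·1 + 1·2 = 11.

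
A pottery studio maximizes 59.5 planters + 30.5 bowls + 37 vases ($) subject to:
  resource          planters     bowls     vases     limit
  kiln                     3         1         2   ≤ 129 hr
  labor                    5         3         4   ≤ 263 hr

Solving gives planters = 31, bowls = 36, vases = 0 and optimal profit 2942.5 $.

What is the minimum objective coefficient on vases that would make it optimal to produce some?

45

Check each constraint at x*: kiln 129/129 (tight); labor 263/263 (tight).
Dual feasibility on the basic columns requires 3·y_kiln + 5·y_labor = 59.5, 1·y_kiln + 3·y_labor = 30.5.
This yields shadow prices y_kiln = 6.5, y_labor = 8.
vases enters the basis when its profit ≥ yᵀa₃ = 6.5·2 + 8·4 = 45.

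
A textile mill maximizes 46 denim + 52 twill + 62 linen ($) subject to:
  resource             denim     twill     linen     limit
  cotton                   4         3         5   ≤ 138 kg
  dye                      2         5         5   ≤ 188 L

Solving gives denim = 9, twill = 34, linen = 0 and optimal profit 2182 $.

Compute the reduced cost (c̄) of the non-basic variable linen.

At the optimum: cotton uses 138 of 138 (binding); dye uses 188 of 188 (binding).
The binding rows give the dual system: 4·y_cotton + 2·y_dye = 46 and 3·y_cotton + 5·y_dye = 52.
→ y_cotton = 9 and y_dye = 5.
Reduced cost of linen: c₃ − yᵀa₃ = 62 − (9·5 + 5·5) = 62 − 70 = -8.

-8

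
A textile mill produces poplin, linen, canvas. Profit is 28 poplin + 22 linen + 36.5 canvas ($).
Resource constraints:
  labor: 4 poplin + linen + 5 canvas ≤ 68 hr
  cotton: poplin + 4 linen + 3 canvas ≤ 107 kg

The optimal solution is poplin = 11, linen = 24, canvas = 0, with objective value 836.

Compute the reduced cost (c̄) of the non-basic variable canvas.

Check each constraint at x*: labor 68/68 (tight); cotton 107/107 (tight).
From A_Bᵀ y = c: 4·y_labor + 1·y_cotton = 28; 1·y_labor + 4·y_cotton = 22.
→ y_labor = 6 and y_cotton = 4.
Reduced cost of canvas: c₃ − yᵀa₃ = 36.5 − (6·5 + 4·3) = 36.5 − 42 = -5.5.

-5.5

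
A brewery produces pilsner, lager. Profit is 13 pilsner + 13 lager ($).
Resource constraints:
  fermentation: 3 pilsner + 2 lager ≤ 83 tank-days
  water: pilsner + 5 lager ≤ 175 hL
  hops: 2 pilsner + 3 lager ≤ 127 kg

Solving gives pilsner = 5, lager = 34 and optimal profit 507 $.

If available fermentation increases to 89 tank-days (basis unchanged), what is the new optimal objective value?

531

Binding: fermentation and water. Non-binding: hops (15 unused).
Slack constraints have shadow price 0 (complementary slackness).
Dual feasibility on the basic columns requires 3·y_fermentation + 1·y_water = 13, 2·y_fermentation + 5·y_water = 13.
This yields shadow prices y_fermentation = 4, y_water = 1.
Δz = y_fermentation·Δb = 4 × (6) = 24, so new z* = 507 + 24 = 531.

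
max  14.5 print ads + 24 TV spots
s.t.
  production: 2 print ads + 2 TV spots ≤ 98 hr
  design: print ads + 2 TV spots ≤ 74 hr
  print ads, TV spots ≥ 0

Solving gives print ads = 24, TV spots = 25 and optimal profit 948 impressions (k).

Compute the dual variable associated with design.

9.5

At the optimum: production uses 98 of 98 (binding); design uses 74 of 74 (binding).
From A_Bᵀ y = c: 2·y_production + 1·y_design = 14.5; 2·y_production + 2·y_design = 24.
Solving: y_production = 2.5, y_design = 9.5.
Shadow price of design = 9.5.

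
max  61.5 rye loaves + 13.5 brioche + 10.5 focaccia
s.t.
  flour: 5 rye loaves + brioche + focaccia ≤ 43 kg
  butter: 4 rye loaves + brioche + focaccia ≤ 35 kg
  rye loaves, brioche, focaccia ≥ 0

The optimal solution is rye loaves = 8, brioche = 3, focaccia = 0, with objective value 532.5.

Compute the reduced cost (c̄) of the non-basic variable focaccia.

At the optimum: flour uses 43 of 43 (binding); butter uses 35 of 35 (binding).
Dual feasibility on the basic columns requires 5·y_flour + 4·y_butter = 61.5, 1·y_flour + 1·y_butter = 13.5.
Solving: y_flour = 7.5, y_butter = 6.
Reduced cost of focaccia: c₃ − yᵀa₃ = 10.5 − (7.5·1 + 6·1) = 10.5 − 13.5 = -3.

-3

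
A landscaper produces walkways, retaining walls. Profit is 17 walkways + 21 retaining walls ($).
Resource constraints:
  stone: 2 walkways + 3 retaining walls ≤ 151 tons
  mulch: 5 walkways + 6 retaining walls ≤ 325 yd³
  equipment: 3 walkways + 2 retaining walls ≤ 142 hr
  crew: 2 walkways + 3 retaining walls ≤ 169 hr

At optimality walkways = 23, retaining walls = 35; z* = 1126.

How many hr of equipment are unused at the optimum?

3

equipment used = 3·23 + 2·35 = 139; slack = 142 − 139 = 3.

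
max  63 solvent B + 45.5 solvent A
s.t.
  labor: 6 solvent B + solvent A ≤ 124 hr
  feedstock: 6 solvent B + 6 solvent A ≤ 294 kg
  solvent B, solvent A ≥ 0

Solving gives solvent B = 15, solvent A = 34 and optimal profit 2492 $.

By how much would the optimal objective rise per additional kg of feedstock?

Both labor and feedstock are binding at x*.
Dual feasibility on the basic columns requires 6·y_labor + 6·y_feedstock = 63, 1·y_labor + 6·y_feedstock = 45.5.
Solving: y_labor = 3.5, y_feedstock = 7.
Shadow price of feedstock = 7.

7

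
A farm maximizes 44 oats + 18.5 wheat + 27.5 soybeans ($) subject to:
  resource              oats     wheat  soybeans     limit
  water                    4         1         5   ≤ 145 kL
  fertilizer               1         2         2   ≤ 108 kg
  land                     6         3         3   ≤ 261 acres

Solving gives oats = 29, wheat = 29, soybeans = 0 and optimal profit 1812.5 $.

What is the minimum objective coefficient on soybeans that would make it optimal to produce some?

Binding: water and land. Non-binding: fertilizer (21 unused).
By complementary slackness, y = 0 for the non-binding constraint.
The binding rows give the dual system: 4·y_water + 6·y_land = 44 and 1·y_water + 3·y_land = 18.5.
Solving: y_water = 3.5, y_land = 5.
soybeans enters the basis when its profit ≥ yᵀa₃ = 3.5·5 + 5·3 = 32.5.

32.5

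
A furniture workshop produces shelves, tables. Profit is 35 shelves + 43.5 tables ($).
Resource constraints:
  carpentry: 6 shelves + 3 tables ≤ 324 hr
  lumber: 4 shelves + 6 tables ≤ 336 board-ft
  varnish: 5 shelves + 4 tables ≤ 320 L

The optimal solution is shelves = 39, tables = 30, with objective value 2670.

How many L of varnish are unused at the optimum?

5

varnish used = 5·39 + 4·30 = 315; slack = 320 − 315 = 5.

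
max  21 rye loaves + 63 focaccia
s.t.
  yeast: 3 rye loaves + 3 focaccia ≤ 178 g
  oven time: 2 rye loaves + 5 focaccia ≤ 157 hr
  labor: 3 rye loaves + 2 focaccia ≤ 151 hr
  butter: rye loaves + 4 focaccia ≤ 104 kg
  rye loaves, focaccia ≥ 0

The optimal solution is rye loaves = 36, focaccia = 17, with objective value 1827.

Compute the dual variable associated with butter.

7

Check each constraint at x*: yeast 159/178 (slack 19); oven time 157/157 (tight); labor 142/151 (slack 9); butter 104/104 (tight).
By complementary slackness, y = 0 for the non-binding constraints.
From A_Bᵀ y = c: 2·y_oven time + 1·y_butter = 21; 5·y_oven time + 4·y_butter = 63.
→ y_oven time = 7 and y_butter = 7.
Shadow price of butter = 7.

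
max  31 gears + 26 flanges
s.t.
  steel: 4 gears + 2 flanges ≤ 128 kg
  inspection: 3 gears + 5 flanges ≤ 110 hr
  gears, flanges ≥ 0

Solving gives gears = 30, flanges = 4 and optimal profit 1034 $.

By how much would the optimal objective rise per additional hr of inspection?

Check each constraint at x*: steel 128/128 (tight); inspection 110/110 (tight).
The binding rows give the dual system: 4·y_steel + 3·y_inspection = 31 and 2·y_steel + 5·y_inspection = 26.
→ y_steel = 5.5 and y_inspection = 3.
Shadow price of inspection = 3.

3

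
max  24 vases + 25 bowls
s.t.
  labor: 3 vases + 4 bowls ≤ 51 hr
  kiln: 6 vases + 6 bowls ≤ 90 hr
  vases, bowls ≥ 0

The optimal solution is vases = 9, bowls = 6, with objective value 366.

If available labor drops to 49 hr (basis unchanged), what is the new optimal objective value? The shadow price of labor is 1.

364

Δb = -2, so new z* = 366 + (1)·(-2) = 366 − 2 = 364.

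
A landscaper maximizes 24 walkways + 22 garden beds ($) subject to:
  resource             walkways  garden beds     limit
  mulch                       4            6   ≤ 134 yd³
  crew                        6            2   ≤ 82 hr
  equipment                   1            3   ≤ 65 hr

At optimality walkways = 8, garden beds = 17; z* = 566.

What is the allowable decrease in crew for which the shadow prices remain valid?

28

Binding constraints: mulch, crew. The basis is B = [[4,6],[6,2]] with det -28.
Per unit decrease in crew, x* moves by d = (-0.2143, 0.1429).
The basis stays optimal until equipment becomes binding; allowable decrease = 28 hr.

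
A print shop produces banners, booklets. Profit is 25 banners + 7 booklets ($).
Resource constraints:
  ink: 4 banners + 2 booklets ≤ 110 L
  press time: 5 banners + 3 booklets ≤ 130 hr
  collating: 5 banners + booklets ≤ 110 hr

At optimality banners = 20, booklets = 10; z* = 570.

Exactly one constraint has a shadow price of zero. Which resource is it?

ink

ink: 100/110 (slack 10)
press time: 130/130 (binding)
collating: 110/110 (binding)
By complementary slackness, a constraint with positive slack has shadow price 0 → ink.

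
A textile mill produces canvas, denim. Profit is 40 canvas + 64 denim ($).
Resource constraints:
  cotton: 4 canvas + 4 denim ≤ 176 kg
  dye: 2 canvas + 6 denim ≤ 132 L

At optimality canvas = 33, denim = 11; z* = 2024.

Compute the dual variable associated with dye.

Both cotton and dye are binding at x*.
The binding rows give the dual system: 4·y_cotton + 2·y_dye = 40 and 4·y_cotton + 6·y_dye = 64.
→ y_cotton = 7 and y_dye = 6.
Shadow price of dye = 6.

6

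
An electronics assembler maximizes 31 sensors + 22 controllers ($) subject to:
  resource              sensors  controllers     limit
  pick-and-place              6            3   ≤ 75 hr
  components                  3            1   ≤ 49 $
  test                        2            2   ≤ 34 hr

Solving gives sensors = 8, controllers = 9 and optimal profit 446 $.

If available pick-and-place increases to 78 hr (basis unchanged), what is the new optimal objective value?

455

Check each constraint at x*: pick-and-place 75/75 (tight); components 33/49 (slack 16); test 34/34 (tight).
By complementary slackness, y = 0 for the non-binding constraint.
Dual feasibility on the basic columns requires 6·y_pick-and-place + 2·y_test = 31, 3·y_pick-and-place + 2·y_test = 22.
Solving: y_pick-and-place = 3, y_test = 6.5.
Δz = y_pick-and-place·Δb = 3 × (3) = 9, so new z* = 446 + 9 = 455.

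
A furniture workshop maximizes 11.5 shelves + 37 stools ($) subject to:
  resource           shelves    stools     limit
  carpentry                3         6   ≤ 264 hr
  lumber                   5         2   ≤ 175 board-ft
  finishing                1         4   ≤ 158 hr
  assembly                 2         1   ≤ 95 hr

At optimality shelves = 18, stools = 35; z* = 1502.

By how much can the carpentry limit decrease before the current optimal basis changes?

Binding constraints: carpentry, finishing. The basis is B = [[3,6],[1,4]] with det 6.
Per unit decrease in carpentry, x* moves by d = (-0.6667, 0.1667).
The basis stays optimal until shelves reaches 0; allowable decrease = 27 hr.

27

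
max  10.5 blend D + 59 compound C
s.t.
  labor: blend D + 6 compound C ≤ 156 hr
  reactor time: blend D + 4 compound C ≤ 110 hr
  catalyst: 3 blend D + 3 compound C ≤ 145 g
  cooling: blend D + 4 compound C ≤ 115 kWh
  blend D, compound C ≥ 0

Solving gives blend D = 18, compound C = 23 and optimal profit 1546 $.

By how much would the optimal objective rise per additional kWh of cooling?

At the optimum: labor uses 156 of 156 (binding); reactor time uses 110 of 110 (binding); catalyst uses 123 of 145 (slack = 22); cooling uses 110 of 115 (slack = 5).
Since catalyst, cooling are not tight, their duals are 0.
Dual feasibility on the basic columns requires 1·y_labor + 1·y_reactor time = 10.5, 6·y_labor + 4·y_reactor time = 59.
This yields shadow prices y_labor = 8.5, y_reactor time = 2.
Shadow price of cooling = 0.

0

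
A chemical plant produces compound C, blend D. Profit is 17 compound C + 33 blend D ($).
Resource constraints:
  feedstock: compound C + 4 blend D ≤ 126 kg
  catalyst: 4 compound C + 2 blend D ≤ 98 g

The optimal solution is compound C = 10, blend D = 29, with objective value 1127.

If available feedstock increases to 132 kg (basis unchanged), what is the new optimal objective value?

1169

Both feedstock and catalyst are binding at x*.
The binding rows give the dual system: 1·y_feedstock + 4·y_catalyst = 17 and 4·y_feedstock + 2·y_catalyst = 33.
This yields shadow prices y_feedstock = 7, y_catalyst = 2.5.
Δz = y_feedstock·Δb = 7 × (6) = 42, so new z* = 1127 + 42 = 1169.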